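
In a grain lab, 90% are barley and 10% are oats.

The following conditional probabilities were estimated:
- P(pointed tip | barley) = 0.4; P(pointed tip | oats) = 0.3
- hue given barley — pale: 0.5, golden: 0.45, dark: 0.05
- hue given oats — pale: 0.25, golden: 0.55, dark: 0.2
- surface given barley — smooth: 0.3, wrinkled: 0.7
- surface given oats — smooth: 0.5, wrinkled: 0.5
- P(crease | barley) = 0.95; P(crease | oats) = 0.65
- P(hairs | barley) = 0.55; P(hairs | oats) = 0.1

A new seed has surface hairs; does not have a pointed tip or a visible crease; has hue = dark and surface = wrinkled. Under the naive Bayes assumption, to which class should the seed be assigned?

barley

barley: 0.9 × (1−0.4) × 0.05 × 0.7 × (1−0.95) × 0.55 = 0.00051975
oats: 0.1 × (1−0.3) × 0.2 × 0.5 × (1−0.65) × 0.1 = 0.000245
Highest score → barley.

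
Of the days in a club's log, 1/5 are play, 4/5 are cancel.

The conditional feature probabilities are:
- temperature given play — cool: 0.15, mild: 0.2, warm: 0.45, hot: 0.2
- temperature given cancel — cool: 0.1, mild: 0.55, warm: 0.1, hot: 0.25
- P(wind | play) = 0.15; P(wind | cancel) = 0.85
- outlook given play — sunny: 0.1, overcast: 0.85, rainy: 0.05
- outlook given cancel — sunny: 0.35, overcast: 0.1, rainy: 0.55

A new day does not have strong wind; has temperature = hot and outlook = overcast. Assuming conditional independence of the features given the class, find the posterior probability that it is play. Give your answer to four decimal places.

play: 0.2 × 0.2 × (1−0.15) × 0.85 = 0.0289
cancel: 0.8 × 0.25 × (1−0.85) × 0.1 = 0.003
P(play | x) = 0.0289 / 0.0319 ≈ 0.9060

0.9060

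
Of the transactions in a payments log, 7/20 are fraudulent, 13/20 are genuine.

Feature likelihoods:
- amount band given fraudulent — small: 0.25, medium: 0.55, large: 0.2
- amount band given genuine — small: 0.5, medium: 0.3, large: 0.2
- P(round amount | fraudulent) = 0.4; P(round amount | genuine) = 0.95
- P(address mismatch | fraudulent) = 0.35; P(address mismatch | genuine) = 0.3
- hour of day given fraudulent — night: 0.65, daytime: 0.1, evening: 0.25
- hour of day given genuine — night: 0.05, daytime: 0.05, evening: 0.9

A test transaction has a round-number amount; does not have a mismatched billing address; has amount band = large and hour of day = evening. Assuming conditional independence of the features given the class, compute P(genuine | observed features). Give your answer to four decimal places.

fraudulent: 0.35 × 0.2 × 0.4 × (1−0.35) × 0.25 = 0.00455
genuine: 0.65 × 0.2 × 0.95 × (1−0.3) × 0.9 = 0.077805
P(genuine | x) = 0.077805 / 0.082355 ≈ 0.9448

0.9448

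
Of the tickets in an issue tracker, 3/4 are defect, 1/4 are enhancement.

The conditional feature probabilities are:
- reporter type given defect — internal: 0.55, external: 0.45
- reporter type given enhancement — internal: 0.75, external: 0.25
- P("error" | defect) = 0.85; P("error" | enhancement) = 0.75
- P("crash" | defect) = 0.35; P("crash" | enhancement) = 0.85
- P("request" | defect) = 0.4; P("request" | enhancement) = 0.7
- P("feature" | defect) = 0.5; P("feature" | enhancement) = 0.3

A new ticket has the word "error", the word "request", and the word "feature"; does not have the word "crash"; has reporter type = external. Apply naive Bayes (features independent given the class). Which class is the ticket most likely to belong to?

defect: 0.75 × 0.45 × 0.85 × (1−0.35) × 0.4 × 0.5 = 0.03729375
enhancement: 0.25 × 0.25 × 0.75 × (1−0.85) × 0.7 × 0.3 = 0.0014765625
Highest score → defect.

defect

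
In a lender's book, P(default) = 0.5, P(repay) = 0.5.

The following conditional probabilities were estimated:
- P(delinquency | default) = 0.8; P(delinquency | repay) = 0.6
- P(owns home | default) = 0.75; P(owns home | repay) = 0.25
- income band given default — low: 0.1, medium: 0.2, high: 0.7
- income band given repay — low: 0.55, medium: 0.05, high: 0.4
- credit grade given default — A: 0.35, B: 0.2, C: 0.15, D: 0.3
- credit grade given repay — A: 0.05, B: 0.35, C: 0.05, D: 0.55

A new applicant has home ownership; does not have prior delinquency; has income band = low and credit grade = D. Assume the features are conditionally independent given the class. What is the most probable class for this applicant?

default: 0.5 × (1−0.8) × 0.75 × 0.1 × 0.3 = 0.00225
repay: 0.5 × (1−0.6) × 0.25 × 0.55 × 0.55 = 0.015125
Highest score → repay.

repay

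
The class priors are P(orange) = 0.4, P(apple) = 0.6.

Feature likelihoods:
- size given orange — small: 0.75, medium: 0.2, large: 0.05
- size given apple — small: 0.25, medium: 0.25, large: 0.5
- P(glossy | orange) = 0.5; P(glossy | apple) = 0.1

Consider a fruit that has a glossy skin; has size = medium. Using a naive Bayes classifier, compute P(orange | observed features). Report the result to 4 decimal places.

orange: 0.4 × 0.2 × 0.5 = 0.04
apple: 0.6 × 0.25 × 0.1 = 0.015
P(orange | x) = 0.04 / 0.055 ≈ 0.7273

0.7273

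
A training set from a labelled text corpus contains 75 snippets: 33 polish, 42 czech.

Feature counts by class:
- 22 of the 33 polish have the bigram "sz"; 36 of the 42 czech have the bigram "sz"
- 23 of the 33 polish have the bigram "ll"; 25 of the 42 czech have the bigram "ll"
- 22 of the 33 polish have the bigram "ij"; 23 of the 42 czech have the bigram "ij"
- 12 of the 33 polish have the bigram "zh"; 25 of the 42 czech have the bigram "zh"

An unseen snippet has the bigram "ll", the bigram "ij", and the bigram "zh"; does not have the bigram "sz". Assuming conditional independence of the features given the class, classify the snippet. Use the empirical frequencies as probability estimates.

polish: (33/75) × (11/33) × (23/33) × (22/33) × (12/33) ≈ 0.0247811
czech: (42/75) × (6/42) × (25/42) × (23/42) × (25/42) ≈ 0.0155221
Highest score → polish.

polish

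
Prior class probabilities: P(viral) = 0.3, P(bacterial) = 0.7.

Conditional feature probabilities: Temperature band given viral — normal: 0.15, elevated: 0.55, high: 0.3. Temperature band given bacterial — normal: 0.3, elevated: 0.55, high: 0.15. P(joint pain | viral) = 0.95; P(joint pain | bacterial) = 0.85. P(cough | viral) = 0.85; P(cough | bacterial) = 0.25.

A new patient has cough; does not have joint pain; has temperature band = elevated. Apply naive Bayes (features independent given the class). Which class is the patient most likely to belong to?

viral: 0.3 × 0.55 × (1−0.95) × 0.85 = 0.0070125
bacterial: 0.7 × 0.55 × (1−0.85) × 0.25 = 0.0144375
Highest score → bacterial.

bacterial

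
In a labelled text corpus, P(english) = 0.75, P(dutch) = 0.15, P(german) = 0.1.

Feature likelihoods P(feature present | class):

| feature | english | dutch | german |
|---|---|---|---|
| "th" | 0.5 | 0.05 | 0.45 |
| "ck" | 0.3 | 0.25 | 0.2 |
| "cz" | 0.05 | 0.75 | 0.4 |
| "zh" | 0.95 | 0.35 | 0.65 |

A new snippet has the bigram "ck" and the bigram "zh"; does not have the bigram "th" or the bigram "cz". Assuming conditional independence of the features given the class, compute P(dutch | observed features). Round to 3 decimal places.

0.029

english: 0.75 × (1−0.5) × 0.3 × (1−0.05) × 0.95 = 0.10153125
dutch: 0.15 × (1−0.05) × 0.25 × (1−0.75) × 0.35 = 0.0031171875
german: 0.1 × (1−0.45) × 0.2 × (1−0.4) × 0.65 = 0.00429
P(dutch | x) = 0.0031171875 / 0.1089384375 ≈ 0.029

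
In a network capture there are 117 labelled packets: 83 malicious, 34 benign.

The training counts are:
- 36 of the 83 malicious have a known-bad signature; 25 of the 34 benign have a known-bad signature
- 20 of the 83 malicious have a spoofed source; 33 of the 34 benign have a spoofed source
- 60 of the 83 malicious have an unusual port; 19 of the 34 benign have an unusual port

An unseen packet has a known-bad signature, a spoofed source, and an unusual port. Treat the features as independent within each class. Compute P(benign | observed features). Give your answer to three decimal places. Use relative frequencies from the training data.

0.684

malicious: (83/117) × (36/83) × (20/83) × (60/83) ≈ 0.0535972
benign: (34/117) × (25/34) × (33/34) × (19/34) ≈ 0.115895
P(benign | x) = 0.115895 / 0.1694922 ≈ 0.684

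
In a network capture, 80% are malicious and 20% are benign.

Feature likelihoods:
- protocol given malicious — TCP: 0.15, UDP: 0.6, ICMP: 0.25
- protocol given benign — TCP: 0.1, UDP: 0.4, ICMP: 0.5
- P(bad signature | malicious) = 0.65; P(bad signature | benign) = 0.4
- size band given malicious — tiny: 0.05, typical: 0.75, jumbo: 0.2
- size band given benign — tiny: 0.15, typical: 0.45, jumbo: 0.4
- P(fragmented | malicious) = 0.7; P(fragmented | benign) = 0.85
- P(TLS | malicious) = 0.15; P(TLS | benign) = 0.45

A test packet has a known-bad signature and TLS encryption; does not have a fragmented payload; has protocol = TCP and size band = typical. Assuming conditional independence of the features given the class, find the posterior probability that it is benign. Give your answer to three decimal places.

malicious: 0.8 × 0.15 × 0.65 × 0.75 × (1−0.7) × 0.15 = 0.0026325
benign: 0.2 × 0.1 × 0.4 × 0.45 × (1−0.85) × 0.45 = 0.000243
P(benign | x) = 0.000243 / 0.0028755 ≈ 0.085

0.085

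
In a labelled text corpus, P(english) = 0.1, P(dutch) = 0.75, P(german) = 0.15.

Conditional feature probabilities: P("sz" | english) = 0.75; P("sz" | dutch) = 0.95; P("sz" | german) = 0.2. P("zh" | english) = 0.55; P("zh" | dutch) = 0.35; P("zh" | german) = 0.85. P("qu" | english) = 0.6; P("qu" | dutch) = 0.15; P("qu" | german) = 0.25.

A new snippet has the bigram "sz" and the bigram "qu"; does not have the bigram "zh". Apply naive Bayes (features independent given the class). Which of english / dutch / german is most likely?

english: 0.1 × 0.75 × (1−0.55) × 0.6 = 0.02025
dutch: 0.75 × 0.95 × (1−0.35) × 0.15 = 0.06946875
german: 0.15 × 0.2 × (1−0.85) × 0.25 = 0.001125
Highest score → dutch.

dutch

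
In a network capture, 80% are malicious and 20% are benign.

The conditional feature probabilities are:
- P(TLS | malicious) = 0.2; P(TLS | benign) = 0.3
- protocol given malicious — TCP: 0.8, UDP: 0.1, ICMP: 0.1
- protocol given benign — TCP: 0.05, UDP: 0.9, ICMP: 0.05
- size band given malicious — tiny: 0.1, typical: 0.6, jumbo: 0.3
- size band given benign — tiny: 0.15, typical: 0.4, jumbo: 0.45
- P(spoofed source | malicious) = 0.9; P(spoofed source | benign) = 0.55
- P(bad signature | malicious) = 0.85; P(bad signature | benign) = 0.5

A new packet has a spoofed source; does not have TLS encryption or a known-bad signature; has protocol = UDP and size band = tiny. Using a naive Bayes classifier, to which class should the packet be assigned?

benign

malicious: 0.8 × (1−0.2) × 0.1 × 0.1 × 0.9 × (1−0.85) = 0.000864
benign: 0.2 × (1−0.3) × 0.9 × 0.15 × 0.55 × (1−0.5) = 0.0051975
Highest score → benign.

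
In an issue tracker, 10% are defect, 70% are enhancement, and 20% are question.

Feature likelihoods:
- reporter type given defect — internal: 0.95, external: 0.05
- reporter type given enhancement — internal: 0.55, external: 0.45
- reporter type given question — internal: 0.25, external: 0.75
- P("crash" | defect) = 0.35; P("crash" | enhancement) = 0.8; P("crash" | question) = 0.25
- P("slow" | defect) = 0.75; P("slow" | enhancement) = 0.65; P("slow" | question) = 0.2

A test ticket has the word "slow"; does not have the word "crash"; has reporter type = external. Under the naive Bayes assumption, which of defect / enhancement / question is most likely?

defect: 0.1 × 0.05 × (1−0.35) × 0.75 = 0.0024375
enhancement: 0.7 × 0.45 × (1−0.8) × 0.65 = 0.04095
question: 0.2 × 0.75 × (1−0.25) × 0.2 = 0.0225
Highest score → enhancement.

enhancement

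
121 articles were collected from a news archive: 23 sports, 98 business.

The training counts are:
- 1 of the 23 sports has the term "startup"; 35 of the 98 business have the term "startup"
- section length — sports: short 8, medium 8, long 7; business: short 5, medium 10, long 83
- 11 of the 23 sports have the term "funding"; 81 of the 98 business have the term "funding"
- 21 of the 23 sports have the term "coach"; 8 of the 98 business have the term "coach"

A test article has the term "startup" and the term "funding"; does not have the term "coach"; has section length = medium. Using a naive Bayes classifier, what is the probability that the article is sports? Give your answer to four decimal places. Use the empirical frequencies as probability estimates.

sports: (23/121) × (1/23) × (8/23) × (11/23) × (2/23) ≈ 0.000119548
business: (98/121) × (35/98) × (10/98) × (81/98) × (90/98) ≈ 0.0224043
P(sports | x) = 0.000119548 / 0.022523848 ≈ 0.0053

0.0053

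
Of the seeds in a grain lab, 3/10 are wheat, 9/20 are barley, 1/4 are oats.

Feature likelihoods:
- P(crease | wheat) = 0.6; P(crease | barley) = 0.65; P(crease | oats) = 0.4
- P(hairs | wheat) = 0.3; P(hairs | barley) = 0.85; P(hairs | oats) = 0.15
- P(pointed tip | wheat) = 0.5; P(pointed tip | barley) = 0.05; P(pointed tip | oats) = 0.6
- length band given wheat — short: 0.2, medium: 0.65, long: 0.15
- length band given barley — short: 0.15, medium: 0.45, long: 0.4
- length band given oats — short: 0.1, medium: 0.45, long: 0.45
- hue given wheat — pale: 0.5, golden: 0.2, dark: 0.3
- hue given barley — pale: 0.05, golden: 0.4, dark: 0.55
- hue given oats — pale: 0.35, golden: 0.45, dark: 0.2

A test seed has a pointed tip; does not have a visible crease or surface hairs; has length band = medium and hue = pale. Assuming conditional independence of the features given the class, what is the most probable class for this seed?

wheat: 0.3 × (1−0.6) × (1−0.3) × 0.5 × 0.65 × 0.5 = 0.01365
barley: 0.45 × (1−0.65) × (1−0.85) × 0.05 × 0.45 × 0.05 = 0.000026578125
oats: 0.25 × (1−0.4) × (1−0.15) × 0.6 × 0.45 × 0.35 = 0.01204875
Highest score → wheat.

wheat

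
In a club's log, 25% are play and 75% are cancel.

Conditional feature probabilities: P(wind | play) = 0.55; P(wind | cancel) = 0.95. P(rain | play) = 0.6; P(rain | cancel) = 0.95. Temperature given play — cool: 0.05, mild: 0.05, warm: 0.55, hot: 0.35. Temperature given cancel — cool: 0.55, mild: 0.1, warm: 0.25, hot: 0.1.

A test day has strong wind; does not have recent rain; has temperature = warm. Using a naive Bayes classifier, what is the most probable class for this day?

play: 0.25 × 0.55 × (1−0.6) × 0.55 = 0.03025
cancel: 0.75 × 0.95 × (1−0.95) × 0.25 = 0.00890625
Highest score → play.

play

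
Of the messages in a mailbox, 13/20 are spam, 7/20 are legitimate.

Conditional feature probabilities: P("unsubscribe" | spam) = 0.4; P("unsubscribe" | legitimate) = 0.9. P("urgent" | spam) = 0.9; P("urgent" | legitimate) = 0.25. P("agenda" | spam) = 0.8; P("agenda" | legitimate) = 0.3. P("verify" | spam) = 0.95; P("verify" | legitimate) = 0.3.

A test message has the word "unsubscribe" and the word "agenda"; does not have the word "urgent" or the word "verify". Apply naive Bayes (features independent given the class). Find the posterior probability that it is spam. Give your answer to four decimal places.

spam: 0.65 × 0.4 × (1−0.9) × 0.8 × (1−0.95) = 0.00104
legitimate: 0.35 × 0.9 × (1−0.25) × 0.3 × (1−0.3) = 0.0496125
P(spam | x) = 0.00104 / 0.0506525 ≈ 0.0205

0.0205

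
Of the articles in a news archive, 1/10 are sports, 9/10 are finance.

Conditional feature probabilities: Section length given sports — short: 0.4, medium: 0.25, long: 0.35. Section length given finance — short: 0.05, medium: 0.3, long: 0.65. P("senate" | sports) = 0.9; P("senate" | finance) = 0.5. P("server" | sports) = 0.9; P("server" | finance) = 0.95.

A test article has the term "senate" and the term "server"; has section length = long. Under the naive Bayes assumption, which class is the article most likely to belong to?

sports: 0.1 × 0.35 × 0.9 × 0.9 = 0.02835
finance: 0.9 × 0.65 × 0.5 × 0.95 = 0.277875
Highest score → finance.

finance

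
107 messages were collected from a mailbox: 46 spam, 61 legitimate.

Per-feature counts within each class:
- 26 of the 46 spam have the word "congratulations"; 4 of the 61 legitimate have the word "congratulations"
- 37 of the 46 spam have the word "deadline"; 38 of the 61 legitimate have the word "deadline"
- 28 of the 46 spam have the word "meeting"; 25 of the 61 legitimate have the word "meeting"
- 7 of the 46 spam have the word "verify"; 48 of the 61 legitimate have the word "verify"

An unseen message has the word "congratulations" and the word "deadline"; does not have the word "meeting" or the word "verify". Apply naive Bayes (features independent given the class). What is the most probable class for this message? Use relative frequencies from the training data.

spam: (46/107) × (26/46) × (37/46) × (18/46) × (39/46) ≈ 0.0648418
legitimate: (61/107) × (4/61) × (38/61) × (36/61) × (13/61) ≈ 0.00292898
Highest score → spam.

spam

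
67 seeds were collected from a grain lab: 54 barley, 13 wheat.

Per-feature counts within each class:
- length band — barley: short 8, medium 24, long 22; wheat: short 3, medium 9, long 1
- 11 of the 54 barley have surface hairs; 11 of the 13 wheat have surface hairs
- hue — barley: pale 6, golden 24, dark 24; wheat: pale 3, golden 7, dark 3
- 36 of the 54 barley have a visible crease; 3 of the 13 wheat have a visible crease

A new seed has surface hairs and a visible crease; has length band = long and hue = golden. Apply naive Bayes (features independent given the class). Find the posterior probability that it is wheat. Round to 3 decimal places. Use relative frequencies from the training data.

barley: (54/67) × (22/54) × (11/54) × (24/54) × (36/54) ≈ 0.0198186
wheat: (13/67) × (1/13) × (11/13) × (7/13) × (3/13) ≈ 0.0015693
P(wheat | x) = 0.0015693 / 0.0213879 ≈ 0.073

0.073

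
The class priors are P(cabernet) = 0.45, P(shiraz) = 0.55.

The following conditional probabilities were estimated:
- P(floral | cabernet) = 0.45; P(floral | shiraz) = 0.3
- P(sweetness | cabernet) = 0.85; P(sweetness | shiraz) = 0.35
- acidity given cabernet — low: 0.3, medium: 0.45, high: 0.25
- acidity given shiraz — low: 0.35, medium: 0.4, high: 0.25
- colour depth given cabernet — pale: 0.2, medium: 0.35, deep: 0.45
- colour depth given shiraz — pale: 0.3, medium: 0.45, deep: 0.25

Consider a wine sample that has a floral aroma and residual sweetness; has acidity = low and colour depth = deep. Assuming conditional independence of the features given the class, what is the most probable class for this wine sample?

cabernet

cabernet: 0.45 × 0.45 × 0.85 × 0.3 × 0.45 = 0.023236875
shiraz: 0.55 × 0.3 × 0.35 × 0.35 × 0.25 = 0.005053125
Highest score → cabernet.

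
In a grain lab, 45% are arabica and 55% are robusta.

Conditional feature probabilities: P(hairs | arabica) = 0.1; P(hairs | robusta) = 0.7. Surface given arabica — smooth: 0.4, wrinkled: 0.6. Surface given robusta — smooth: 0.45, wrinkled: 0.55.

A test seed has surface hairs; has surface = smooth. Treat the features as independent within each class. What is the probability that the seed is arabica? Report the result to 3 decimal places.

0.094

arabica: 0.45 × 0.1 × 0.4 = 0.018
robusta: 0.55 × 0.7 × 0.45 = 0.17325
P(arabica | x) = 0.018 / 0.19125 ≈ 0.094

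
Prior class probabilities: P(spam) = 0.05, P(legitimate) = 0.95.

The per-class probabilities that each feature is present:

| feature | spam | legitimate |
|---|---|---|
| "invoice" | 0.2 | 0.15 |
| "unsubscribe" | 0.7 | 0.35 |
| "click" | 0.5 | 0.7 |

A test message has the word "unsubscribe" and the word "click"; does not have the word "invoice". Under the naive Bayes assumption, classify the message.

legitimate

spam: 0.05 × (1−0.2) × 0.7 × 0.5 = 0.014
legitimate: 0.95 × (1−0.15) × 0.35 × 0.7 = 0.1978375
Highest score → legitimate.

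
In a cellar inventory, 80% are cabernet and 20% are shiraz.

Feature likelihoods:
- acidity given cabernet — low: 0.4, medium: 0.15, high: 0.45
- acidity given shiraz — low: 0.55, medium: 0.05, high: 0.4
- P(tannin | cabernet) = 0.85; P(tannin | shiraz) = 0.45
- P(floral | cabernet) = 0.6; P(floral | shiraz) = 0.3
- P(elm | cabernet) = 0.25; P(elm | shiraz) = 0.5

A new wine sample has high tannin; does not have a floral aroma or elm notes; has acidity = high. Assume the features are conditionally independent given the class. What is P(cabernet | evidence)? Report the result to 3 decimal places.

cabernet: 0.8 × 0.45 × 0.85 × (1−0.6) × (1−0.25) = 0.0918
shiraz: 0.2 × 0.4 × 0.45 × (1−0.3) × (1−0.5) = 0.0126
P(cabernet | x) = 0.0918 / 0.1044 ≈ 0.879

0.879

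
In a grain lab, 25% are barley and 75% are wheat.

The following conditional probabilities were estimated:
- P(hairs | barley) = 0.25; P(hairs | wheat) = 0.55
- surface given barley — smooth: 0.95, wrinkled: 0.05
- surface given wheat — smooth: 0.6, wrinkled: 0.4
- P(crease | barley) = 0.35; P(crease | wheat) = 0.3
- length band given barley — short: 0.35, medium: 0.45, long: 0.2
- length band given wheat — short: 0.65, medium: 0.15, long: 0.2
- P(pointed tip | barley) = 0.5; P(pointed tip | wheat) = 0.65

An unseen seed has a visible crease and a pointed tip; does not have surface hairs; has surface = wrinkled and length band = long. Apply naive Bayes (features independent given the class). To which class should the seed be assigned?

barley: 0.25 × (1−0.25) × 0.05 × 0.35 × 0.2 × 0.5 = 0.000328125
wheat: 0.75 × (1−0.55) × 0.4 × 0.3 × 0.2 × 0.65 = 0.005265
Highest score → wheat.

wheat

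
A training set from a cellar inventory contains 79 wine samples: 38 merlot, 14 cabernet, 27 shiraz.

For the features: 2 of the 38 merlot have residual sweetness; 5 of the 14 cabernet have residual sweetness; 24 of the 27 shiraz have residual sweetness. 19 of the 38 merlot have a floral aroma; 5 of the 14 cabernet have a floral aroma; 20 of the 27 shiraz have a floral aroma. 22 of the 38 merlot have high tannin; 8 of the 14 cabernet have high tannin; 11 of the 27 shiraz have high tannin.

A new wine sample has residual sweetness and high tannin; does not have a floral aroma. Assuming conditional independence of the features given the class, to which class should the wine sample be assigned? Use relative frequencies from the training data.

shiraz

merlot: (38/79) × (2/38) × (19/38) × (22/38) ≈ 0.00732845
cabernet: (14/79) × (5/14) × (9/14) × (8/14) ≈ 0.0232498
shiraz: (27/79) × (24/27) × (7/27) × (11/27) ≈ 0.0320883
Highest score → shiraz.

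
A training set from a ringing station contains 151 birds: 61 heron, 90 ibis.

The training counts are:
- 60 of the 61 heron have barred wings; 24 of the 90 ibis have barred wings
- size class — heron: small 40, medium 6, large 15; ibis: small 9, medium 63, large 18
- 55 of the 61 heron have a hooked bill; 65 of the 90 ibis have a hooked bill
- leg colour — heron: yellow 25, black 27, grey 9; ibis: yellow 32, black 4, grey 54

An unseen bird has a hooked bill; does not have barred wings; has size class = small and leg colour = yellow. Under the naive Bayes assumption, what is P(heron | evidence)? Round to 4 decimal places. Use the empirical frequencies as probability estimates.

0.1251

heron: (61/151) × (1/61) × (40/61) × (55/61) × (25/61) ≈ 0.00160471
ibis: (90/151) × (66/90) × (9/90) × (65/90) × (32/90) ≈ 0.0112239
P(heron | x) = 0.00160471 / 0.01282861 ≈ 0.1251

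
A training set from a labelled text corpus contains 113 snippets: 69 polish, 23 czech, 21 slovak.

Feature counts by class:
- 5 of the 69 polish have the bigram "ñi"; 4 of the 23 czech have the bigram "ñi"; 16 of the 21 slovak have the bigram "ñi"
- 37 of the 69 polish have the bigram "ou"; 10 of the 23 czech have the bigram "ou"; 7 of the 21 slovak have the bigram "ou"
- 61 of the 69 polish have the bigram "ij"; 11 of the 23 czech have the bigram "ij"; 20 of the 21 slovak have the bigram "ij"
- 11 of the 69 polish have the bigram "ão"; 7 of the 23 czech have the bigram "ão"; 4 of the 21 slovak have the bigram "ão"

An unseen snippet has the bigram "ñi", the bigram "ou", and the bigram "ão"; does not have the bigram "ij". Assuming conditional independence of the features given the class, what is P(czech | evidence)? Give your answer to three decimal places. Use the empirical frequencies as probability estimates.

0.738

polish: (69/113) × (5/69) × (37/69) × (8/69) × (11/69) ≈ 0.00043856
czech: (23/113) × (4/23) × (10/23) × (12/23) × (7/23) ≈ 0.00244387
slovak: (21/113) × (16/21) × (7/21) × (1/21) × (4/21) ≈ 0.000428097
P(czech | x) = 0.00244387 / 0.003310527 ≈ 0.738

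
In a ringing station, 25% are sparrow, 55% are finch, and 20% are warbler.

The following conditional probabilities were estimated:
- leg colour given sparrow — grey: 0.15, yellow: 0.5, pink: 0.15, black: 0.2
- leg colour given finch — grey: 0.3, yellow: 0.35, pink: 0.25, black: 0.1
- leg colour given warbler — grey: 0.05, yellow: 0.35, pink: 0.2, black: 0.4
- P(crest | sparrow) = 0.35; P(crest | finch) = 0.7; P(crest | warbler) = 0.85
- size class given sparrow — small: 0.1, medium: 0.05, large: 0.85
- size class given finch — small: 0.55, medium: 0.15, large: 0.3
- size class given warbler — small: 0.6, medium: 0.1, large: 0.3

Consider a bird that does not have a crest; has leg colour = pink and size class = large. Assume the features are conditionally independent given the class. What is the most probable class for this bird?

sparrow: 0.25 × 0.15 × (1−0.35) × 0.85 = 0.02071875
finch: 0.55 × 0.25 × (1−0.7) × 0.3 = 0.012375
warbler: 0.2 × 0.2 × (1−0.85) × 0.3 = 0.0018
Highest score → sparrow.

sparrow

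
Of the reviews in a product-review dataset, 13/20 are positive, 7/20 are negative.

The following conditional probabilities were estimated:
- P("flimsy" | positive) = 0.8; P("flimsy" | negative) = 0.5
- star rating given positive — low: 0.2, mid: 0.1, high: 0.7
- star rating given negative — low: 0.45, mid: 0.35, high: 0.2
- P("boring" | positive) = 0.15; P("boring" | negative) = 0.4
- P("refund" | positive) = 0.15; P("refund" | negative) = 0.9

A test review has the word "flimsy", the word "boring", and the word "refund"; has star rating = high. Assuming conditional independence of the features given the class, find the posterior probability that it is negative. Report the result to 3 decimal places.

0.606

positive: 0.65 × 0.8 × 0.7 × 0.15 × 0.15 = 0.00819
negative: 0.35 × 0.5 × 0.2 × 0.4 × 0.9 = 0.0126
P(negative | x) = 0.0126 / 0.02079 ≈ 0.606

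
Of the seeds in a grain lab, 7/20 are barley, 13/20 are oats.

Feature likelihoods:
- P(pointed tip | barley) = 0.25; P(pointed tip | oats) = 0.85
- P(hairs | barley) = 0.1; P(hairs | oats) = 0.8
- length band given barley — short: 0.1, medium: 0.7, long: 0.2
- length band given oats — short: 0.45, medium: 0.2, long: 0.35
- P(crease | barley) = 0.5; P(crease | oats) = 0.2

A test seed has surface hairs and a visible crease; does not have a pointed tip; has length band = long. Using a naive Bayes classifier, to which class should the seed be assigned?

barley: 0.35 × (1−0.25) × 0.1 × 0.2 × 0.5 = 0.002625
oats: 0.65 × (1−0.85) × 0.8 × 0.35 × 0.2 = 0.00546
Highest score → oats.

oats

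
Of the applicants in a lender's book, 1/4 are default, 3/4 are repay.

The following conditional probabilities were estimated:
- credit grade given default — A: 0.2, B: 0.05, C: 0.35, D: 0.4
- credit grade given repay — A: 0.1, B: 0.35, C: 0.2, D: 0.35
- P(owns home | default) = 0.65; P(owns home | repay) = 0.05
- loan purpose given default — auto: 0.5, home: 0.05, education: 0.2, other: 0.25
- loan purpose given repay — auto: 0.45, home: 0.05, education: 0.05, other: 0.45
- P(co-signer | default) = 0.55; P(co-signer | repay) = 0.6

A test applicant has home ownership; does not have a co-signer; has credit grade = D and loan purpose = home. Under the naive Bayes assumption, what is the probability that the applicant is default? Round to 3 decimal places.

0.848

default: 0.25 × 0.4 × 0.65 × 0.05 × (1−0.55) = 0.0014625
repay: 0.75 × 0.35 × 0.05 × 0.05 × (1−0.6) = 0.0002625
P(default | x) = 0.0014625 / 0.001725 ≈ 0.848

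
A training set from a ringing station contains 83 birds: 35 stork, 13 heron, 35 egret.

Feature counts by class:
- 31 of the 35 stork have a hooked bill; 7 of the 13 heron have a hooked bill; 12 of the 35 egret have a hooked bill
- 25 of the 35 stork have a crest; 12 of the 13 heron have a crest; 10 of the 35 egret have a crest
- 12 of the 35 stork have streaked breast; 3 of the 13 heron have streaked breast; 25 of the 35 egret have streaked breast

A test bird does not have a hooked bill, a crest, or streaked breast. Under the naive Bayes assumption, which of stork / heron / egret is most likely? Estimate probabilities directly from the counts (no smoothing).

stork: (35/83) × (4/35) × (10/35) × (23/35) ≈ 0.00904844
heron: (13/83) × (6/13) × (1/13) × (10/13) ≈ 0.00427746
egret: (35/83) × (23/35) × (25/35) × (10/35) ≈ 0.0565527
Highest score → egret.

egret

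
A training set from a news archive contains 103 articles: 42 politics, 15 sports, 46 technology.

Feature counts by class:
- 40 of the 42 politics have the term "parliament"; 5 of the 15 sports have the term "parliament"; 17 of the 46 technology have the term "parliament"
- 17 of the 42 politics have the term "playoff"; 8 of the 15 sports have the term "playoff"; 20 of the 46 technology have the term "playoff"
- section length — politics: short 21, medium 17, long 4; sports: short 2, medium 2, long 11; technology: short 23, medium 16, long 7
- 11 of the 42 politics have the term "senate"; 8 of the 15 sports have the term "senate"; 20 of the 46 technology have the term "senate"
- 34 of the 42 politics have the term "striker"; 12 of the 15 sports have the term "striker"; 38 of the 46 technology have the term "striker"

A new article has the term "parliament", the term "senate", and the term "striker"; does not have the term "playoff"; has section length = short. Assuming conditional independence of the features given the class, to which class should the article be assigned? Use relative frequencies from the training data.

politics

politics: (42/103) × (40/42) × (25/42) × (21/42) × (11/42) × (34/42) ≈ 0.0245051
sports: (15/103) × (5/15) × (7/15) × (2/15) × (8/15) × (12/15) ≈ 0.00128875
technology: (46/103) × (17/46) × (26/46) × (23/46) × (20/46) × (38/46) ≈ 0.0167531
Highest score → politics.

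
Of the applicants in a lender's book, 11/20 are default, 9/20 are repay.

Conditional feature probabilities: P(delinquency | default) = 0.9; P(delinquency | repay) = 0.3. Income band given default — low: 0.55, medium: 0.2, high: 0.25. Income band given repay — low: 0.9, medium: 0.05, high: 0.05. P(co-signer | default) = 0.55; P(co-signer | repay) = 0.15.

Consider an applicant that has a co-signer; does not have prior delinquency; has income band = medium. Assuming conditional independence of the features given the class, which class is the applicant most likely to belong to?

default

default: 0.55 × (1−0.9) × 0.2 × 0.55 = 0.00605
repay: 0.45 × (1−0.3) × 0.05 × 0.15 = 0.0023625
Highest score → default.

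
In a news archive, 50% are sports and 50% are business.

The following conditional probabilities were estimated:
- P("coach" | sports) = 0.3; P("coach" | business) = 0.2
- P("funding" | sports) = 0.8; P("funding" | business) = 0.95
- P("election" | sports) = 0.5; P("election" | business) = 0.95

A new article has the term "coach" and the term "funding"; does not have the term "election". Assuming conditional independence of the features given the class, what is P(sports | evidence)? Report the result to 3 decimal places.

sports: 0.5 × 0.3 × 0.8 × (1−0.5) = 0.06
business: 0.5 × 0.2 × 0.95 × (1−0.95) = 0.00475
P(sports | x) = 0.06 / 0.06475 ≈ 0.927

0.927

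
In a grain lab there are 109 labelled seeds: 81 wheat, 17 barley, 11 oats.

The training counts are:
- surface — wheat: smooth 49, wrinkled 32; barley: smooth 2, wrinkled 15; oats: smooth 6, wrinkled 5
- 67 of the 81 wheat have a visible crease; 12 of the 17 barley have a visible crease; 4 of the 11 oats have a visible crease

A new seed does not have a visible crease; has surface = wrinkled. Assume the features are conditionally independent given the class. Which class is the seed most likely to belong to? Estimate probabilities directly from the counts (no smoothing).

wheat

wheat: (81/109) × (32/81) × (14/81) ≈ 0.0507419
barley: (17/109) × (15/17) × (5/17) ≈ 0.0404749
oats: (11/109) × (5/11) × (7/11) ≈ 0.029191
Highest score → wheat.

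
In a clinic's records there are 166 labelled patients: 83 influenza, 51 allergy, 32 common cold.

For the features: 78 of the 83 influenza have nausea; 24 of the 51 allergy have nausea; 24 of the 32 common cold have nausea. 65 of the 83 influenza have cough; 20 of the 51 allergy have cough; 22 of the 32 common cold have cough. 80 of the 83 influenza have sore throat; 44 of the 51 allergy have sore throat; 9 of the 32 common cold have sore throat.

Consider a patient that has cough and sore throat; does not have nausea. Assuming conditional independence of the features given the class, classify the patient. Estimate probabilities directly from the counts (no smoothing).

influenza: (83/166) × (5/83) × (65/83) × (80/83) ≈ 0.0227357
allergy: (51/166) × (27/51) × (20/51) × (44/51) ≈ 0.0550298
common cold: (32/166) × (8/32) × (22/32) × (9/32) ≈ 0.00931852
Highest score → allergy.

allergy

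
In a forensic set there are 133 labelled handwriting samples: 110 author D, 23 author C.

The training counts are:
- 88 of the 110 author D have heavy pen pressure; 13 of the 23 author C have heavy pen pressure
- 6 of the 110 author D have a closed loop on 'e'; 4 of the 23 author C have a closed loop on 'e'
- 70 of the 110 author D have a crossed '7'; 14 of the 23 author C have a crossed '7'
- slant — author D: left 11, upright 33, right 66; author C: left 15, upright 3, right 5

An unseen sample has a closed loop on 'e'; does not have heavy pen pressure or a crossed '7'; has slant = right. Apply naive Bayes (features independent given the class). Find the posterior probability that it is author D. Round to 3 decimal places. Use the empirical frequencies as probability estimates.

author D: (110/133) × (22/110) × (6/110) × (40/110) × (66/110) ≈ 0.00196856
author C: (23/133) × (10/23) × (4/23) × (9/23) × (5/23) ≈ 0.00111234
P(author D | x) = 0.00196856 / 0.0030809 ≈ 0.639

0.639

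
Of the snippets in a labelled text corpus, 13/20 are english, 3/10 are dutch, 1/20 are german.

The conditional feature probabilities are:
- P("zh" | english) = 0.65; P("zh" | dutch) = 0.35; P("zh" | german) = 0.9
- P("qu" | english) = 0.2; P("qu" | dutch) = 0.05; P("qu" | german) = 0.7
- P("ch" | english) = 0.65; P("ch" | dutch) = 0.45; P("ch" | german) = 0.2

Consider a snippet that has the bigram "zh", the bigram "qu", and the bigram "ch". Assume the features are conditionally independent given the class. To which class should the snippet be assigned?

english

english: 0.65 × 0.65 × 0.2 × 0.65 = 0.054925
dutch: 0.3 × 0.35 × 0.05 × 0.45 = 0.0023625
german: 0.05 × 0.9 × 0.7 × 0.2 = 0.0063
Highest score → english.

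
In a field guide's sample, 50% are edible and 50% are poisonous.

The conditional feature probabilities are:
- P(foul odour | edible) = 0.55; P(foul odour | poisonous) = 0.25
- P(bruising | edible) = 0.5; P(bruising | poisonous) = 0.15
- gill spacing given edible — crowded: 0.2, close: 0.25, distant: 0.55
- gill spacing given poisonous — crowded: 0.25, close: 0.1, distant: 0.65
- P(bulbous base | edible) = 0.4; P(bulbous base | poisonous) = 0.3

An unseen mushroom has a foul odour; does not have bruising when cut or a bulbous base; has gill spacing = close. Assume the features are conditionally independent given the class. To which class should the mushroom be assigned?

edible: 0.5 × 0.55 × (1−0.5) × 0.25 × (1−0.4) = 0.020625
poisonous: 0.5 × 0.25 × (1−0.15) × 0.1 × (1−0.3) = 0.0074375
Highest score → edible.

edible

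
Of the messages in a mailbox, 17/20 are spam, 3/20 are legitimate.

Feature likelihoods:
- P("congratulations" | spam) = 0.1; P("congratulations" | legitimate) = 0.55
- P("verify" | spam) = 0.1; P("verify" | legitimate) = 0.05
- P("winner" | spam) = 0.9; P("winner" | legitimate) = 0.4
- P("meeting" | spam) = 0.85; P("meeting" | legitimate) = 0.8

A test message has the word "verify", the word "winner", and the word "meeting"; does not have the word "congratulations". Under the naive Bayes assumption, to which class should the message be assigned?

spam: 0.85 × (1−0.1) × 0.1 × 0.9 × 0.85 = 0.0585225
legitimate: 0.15 × (1−0.55) × 0.05 × 0.4 × 0.8 = 0.00108
Highest score → spam.

spam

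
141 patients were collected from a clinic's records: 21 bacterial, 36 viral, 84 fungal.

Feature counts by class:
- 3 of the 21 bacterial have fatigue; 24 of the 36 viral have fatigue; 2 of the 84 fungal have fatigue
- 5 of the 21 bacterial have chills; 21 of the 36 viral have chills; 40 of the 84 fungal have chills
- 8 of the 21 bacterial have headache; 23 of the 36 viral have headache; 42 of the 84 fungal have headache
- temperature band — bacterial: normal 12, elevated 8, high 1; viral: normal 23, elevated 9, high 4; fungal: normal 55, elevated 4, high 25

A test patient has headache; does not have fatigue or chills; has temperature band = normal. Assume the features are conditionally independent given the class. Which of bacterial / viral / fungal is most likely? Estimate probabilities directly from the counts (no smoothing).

fungal

bacterial: (21/141) × (18/21) × (16/21) × (8/21) × (12/21) ≈ 0.0211732
viral: (36/141) × (12/36) × (15/36) × (23/36) × (23/36) ≈ 0.0144744
fungal: (84/141) × (82/84) × (44/84) × (42/84) × (55/84) ≈ 0.099729
Highest score → fungal.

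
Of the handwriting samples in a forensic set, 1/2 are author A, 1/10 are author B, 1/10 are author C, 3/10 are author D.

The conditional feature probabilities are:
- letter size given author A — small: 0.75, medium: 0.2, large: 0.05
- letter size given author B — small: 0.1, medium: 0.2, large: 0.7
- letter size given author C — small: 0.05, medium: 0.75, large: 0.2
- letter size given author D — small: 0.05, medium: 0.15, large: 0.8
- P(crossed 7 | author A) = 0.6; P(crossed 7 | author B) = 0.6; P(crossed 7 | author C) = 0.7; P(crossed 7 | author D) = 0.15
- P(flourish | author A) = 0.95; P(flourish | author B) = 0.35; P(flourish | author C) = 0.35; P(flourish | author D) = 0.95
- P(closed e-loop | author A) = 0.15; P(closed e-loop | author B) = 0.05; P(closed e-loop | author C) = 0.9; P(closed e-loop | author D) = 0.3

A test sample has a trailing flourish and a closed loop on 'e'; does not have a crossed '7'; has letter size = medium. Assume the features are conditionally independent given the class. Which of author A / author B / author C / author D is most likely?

author A: 0.5 × 0.2 × (1−0.6) × 0.95 × 0.15 = 0.0057
author B: 0.1 × 0.2 × (1−0.6) × 0.35 × 0.05 = 0.00014
author C: 0.1 × 0.75 × (1−0.7) × 0.35 × 0.9 = 0.0070875
author D: 0.3 × 0.15 × (1−0.15) × 0.95 × 0.3 = 0.01090125
Highest score → author D.

author D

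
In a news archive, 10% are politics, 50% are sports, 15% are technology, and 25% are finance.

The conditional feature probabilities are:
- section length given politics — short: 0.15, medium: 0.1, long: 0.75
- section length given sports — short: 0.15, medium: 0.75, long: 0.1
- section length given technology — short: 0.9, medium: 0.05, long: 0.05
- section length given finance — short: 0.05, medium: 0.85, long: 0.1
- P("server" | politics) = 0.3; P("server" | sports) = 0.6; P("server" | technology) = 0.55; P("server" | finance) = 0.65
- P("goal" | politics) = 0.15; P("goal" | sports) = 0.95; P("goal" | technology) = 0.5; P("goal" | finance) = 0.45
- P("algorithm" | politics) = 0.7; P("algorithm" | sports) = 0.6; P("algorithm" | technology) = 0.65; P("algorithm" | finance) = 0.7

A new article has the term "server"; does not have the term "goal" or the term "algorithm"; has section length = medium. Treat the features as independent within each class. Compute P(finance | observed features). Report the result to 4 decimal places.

politics: 0.1 × 0.1 × 0.3 × (1−0.15) × (1−0.7) = 0.000765
sports: 0.5 × 0.75 × 0.6 × (1−0.95) × (1−0.6) = 0.0045
technology: 0.15 × 0.05 × 0.55 × (1−0.5) × (1−0.65) = 0.000721875
finance: 0.25 × 0.85 × 0.65 × (1−0.45) × (1−0.7) = 0.022790625
P(finance | x) = 0.022790625 / 0.0287775 ≈ 0.7920

0.7920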